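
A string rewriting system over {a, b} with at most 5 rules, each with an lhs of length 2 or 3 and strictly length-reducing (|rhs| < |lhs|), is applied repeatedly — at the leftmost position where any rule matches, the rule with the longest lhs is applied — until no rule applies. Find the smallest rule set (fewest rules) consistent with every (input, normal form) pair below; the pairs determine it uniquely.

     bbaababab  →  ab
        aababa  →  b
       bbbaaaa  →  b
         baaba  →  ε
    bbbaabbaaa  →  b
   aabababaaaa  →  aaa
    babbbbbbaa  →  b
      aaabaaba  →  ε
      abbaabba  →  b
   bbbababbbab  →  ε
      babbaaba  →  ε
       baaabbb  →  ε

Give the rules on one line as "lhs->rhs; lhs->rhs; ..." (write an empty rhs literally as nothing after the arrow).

aab->bb; ba->b; bb->; bba->

  | bbaababab => ababab => abbab => ab
  | aababa => bbaba => ba => b
  | bbbaaaa => baaaa => baaa => baa => ba => b
  | baaba => baba => bba => ε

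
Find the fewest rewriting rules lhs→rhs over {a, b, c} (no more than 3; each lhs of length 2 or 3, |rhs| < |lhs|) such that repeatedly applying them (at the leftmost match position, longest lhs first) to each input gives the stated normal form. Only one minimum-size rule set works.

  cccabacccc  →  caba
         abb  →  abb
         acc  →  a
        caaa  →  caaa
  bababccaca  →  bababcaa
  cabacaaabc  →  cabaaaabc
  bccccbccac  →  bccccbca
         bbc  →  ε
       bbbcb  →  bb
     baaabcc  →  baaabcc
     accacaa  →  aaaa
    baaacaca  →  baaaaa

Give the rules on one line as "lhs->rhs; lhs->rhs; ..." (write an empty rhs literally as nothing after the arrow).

  | cccabacccc => ccabacccc => cabacccc => cabaccc => cabacc => cabac => caba
  | abb
  | acc => ac => a
  | caaa

ac->a; bbc->; cca->ca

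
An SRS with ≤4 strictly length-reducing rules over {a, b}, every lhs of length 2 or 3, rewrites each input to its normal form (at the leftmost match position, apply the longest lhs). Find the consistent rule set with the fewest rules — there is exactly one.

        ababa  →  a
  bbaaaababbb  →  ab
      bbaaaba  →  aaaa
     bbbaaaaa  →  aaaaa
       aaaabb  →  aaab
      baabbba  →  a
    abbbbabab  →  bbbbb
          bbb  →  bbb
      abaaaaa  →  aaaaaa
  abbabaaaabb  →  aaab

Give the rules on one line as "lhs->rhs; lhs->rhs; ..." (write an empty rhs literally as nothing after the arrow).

abb->b; ba->a; bab->bb

  | ababa => abba => ba => a
  | bbaaaababbb => baaaababbb => aaaababbb => aaaabbbb => aaabbb => aabb => ab
  | bbaaaba => baaaba => aaaba => aaaa
  | bbbaaaaa => bbaaaaa => baaaaa => aaaaa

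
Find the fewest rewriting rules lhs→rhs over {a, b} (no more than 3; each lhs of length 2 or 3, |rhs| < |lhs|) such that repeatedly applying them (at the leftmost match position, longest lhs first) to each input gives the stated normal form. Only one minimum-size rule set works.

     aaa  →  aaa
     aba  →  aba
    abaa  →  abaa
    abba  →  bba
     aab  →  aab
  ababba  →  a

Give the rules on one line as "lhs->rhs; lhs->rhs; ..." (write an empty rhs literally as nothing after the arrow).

abb->bb; bbb->

  | aaa
  | aba
  | abaa
  | abba => bba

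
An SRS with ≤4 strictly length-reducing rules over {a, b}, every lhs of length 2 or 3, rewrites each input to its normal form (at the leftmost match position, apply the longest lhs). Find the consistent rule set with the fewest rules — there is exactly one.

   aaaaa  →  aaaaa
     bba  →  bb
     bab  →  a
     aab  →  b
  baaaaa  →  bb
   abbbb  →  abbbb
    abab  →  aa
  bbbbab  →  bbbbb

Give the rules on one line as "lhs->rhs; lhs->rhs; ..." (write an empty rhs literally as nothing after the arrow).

aab->b; baa->bb; bab->a; bba->bb

  | aaaaa
  | bba => bb
  | bab => a
  | aab => b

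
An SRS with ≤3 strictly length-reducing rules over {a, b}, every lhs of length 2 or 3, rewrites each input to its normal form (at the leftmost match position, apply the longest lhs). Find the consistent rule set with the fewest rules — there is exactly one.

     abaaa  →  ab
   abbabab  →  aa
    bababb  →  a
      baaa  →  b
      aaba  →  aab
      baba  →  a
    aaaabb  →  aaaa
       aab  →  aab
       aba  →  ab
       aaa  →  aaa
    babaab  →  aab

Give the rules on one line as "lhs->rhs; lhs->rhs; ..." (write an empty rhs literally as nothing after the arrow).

  | abaaa => abaa => aba => ab
  | abbabab => aabab => aabb => aa
  | bababb => bbabb => abb => a
  | baaa => baa => ba => b

ba->b; bb->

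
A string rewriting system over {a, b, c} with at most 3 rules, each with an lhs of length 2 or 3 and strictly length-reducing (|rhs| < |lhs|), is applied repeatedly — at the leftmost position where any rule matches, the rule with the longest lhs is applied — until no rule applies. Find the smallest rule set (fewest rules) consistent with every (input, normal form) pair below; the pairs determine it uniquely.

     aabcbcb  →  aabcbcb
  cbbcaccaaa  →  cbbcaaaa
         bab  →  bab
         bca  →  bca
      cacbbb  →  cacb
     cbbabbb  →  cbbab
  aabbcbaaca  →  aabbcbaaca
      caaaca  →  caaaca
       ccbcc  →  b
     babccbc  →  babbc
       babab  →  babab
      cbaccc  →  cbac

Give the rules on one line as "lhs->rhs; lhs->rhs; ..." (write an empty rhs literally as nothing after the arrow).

  | aabcbcb
  | cbbcaccaaa => cbbcaaaa
  | bab
  | bca

bbb->b; cc->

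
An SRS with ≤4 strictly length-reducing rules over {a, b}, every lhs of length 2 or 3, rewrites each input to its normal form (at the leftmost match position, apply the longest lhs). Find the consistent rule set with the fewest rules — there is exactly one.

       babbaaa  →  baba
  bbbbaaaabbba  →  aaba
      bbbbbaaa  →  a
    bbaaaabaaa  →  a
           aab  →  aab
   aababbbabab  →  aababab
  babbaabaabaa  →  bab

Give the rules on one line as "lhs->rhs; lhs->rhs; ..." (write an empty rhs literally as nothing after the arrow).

  | babbaaa => baba
  | bbbbaaaabbba => abbaaaabbba => abaabbba => abbba => aaba
  | bbbbbaaa => abbbaaa => aabaaa => aaa => a
  | bbaaaabaaa => baabaaa => baaa => a

aaa->a; baa->; bbb->ab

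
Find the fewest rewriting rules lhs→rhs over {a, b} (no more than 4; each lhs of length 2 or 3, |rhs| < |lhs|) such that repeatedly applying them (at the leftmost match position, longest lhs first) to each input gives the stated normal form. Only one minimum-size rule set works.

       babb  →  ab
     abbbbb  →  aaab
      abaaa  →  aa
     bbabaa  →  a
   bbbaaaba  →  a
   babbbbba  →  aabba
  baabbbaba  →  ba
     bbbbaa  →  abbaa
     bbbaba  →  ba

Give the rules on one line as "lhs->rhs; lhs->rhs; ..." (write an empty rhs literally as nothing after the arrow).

  | babb => bbb => ab
  | abbbbb => aabbb => aaab
  | abaaa => aa
  | bbabaa => bbbaa => abaa => a

aba->; bab->bb; bbb->ab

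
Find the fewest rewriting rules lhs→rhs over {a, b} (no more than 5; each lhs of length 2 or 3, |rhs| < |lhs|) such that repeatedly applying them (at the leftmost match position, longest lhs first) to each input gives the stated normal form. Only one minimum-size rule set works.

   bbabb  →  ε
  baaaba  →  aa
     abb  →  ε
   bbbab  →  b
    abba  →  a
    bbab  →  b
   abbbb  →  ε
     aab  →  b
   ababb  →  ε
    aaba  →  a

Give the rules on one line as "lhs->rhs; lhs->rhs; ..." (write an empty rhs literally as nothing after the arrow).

  | bbabb => abb => bb => ε
  | baaaba => aaaba => aa
  | abb => bb => ε
  | bbbab => bab => ab => b

ab->b; aba->; ba->a; bb->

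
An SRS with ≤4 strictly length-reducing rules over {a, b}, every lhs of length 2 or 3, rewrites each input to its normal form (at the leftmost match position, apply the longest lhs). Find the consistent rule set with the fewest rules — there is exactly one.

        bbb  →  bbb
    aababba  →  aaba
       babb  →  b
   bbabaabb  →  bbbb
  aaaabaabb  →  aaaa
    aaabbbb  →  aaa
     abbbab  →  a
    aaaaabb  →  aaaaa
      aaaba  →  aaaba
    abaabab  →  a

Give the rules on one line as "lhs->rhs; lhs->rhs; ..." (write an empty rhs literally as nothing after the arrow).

abb->a; baa->bb; bab->

  | bbb
  | aababba => aaba
  | babb => b
  | bbabaabb => baabb => bbbb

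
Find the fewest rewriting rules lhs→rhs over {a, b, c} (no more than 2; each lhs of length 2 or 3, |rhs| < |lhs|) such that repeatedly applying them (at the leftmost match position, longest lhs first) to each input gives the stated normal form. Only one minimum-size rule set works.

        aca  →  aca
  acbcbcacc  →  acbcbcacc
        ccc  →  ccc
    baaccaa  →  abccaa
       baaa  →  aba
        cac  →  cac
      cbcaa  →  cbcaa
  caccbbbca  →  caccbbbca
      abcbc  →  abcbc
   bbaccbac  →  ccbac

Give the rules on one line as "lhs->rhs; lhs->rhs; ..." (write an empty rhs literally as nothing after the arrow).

  | aca
  | acbcbcacc
  | ccc
  | baaccaa => abccaa

baa->ab; bba->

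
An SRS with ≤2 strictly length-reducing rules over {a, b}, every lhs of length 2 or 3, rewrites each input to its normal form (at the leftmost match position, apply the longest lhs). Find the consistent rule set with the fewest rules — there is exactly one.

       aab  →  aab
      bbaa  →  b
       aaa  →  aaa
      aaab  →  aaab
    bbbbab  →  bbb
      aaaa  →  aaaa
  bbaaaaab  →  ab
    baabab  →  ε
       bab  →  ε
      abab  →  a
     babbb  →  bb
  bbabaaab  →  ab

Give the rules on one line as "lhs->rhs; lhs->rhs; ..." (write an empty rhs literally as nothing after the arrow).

baa->; bab->

  | aab
  | bbaa => b
  | aaa
  | aaab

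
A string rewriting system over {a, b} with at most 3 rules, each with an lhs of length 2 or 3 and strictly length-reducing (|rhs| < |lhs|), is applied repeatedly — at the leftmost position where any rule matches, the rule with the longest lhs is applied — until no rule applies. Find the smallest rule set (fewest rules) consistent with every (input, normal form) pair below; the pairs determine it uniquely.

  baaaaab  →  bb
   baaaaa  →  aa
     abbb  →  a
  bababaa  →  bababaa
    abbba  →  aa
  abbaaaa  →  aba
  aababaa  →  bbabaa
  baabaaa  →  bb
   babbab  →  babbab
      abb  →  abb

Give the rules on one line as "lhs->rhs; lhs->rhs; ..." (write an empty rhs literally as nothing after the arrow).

  | baaaaab => bbbaab => aab => bb
  | baaaaa => bbbaa => aa
  | abbb => a
  | bababaa

aaa->bb; aab->bb; bbb->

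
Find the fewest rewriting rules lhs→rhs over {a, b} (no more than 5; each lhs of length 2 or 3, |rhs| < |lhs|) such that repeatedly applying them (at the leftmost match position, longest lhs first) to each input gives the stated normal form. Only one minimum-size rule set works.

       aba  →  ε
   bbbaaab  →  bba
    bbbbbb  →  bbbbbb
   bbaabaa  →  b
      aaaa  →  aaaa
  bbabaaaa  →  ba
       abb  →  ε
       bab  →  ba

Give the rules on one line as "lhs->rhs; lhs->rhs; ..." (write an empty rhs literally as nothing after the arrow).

  | aba => ε
  | bbbaaab => bbab => bba
  | bbbbbb
  | bbaabaa => bbaa => b

ab->a; aba->; abb->; baa->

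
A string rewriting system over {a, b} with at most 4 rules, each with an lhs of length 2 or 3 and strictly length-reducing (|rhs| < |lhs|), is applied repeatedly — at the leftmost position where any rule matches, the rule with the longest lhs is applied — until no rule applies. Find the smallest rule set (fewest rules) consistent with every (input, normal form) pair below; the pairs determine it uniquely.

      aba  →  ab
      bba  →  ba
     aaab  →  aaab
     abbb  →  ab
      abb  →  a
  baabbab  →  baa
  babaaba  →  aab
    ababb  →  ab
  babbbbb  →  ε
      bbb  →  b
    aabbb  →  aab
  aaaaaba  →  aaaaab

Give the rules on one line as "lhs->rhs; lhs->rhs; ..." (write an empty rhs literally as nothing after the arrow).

aba->ab; bab->; bb->; bba->ba

  | aba => ab
  | bba => ba
  | aaab
  | abbb => ab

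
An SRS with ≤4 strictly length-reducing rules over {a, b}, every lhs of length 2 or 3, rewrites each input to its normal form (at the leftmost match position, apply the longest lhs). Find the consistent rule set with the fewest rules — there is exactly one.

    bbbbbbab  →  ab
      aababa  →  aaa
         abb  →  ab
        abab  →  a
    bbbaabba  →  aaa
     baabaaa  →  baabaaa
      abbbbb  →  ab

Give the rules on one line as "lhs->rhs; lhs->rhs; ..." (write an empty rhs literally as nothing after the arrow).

bab->; bb->b; bba->a

  | bbbbbbab => bbbbbab => bbbbab => bbbab => bbab => ab
  | aababa => aaa
  | abb => ab
  | abab => a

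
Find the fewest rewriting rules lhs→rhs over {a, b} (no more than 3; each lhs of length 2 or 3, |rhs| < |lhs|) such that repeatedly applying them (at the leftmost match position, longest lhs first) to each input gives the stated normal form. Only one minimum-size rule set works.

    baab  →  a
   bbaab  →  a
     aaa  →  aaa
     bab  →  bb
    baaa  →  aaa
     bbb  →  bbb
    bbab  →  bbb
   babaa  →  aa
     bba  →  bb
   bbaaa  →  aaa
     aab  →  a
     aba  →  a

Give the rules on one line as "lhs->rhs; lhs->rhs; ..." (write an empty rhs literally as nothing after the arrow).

  | baab => aab => a
  | bbaab => baab => aab => a
  | aaa
  | bab => bb

ab->; ba->b; baa->aa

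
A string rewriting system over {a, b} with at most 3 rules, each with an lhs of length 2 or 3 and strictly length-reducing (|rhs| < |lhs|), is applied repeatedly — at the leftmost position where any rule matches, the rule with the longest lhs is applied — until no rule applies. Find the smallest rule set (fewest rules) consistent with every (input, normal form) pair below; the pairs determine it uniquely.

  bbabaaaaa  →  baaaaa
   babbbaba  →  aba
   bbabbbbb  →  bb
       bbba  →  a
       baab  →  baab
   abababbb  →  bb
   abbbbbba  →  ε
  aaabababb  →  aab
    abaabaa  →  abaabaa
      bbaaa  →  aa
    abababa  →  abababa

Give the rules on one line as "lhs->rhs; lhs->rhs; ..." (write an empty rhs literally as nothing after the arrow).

  | bbabaaaaa => baaaaa
  | babbbaba => bbbaba => aba
  | bbabbbbb => bbbbb => bb
  | bbba => a

abb->b; bba->; bbb->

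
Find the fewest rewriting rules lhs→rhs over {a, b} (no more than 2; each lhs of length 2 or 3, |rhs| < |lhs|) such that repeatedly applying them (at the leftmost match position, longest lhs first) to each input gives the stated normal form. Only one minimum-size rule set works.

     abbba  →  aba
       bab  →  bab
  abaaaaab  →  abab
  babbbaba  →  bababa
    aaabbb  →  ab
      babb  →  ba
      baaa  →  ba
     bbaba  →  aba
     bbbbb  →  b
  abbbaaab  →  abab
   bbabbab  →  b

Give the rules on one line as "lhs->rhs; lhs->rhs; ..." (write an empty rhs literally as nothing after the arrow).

aa->; bb->

  | abbba => aba
  | bab
  | abaaaaab => abaaab => abab
  | babbbaba => bababa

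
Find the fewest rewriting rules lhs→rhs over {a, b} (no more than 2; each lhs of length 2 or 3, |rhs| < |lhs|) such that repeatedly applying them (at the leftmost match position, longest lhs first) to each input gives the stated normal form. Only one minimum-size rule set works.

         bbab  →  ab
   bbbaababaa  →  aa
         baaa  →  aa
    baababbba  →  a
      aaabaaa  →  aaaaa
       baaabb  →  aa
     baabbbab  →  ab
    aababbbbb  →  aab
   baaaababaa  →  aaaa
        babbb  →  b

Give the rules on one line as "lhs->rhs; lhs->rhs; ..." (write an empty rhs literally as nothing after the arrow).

  | bbab => ab
  | bbbaababaa => baababaa => ababaa => abaa => aa
  | baaa => aa
  | baababbba => ababbba => abbba => aba => a

ba->; bb->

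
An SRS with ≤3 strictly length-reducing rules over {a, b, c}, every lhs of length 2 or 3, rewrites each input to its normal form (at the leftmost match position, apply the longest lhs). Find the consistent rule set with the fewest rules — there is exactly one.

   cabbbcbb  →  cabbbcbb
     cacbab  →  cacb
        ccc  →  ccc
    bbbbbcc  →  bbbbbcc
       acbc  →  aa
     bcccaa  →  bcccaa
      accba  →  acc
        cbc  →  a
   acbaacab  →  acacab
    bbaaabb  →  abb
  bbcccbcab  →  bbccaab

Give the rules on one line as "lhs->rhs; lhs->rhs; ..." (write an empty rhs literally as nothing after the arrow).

ba->; cbc->a

  | cabbbcbb
  | cacbab => cacb
  | ccc
  | bbbbbcc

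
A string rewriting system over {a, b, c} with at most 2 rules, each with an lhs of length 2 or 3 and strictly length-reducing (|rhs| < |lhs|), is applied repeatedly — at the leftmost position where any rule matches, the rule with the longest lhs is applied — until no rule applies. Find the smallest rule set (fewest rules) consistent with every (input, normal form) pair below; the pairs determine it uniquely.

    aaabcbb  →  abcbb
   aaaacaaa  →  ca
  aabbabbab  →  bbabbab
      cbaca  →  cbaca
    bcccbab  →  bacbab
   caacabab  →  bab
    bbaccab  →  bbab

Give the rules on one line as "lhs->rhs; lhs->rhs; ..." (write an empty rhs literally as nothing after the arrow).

  | aaabcbb => abcbb
  | aaaacaaa => aacaaa => caaa => ca
  | aabbabbab => bbabbab
  | cbaca

aa->; cc->a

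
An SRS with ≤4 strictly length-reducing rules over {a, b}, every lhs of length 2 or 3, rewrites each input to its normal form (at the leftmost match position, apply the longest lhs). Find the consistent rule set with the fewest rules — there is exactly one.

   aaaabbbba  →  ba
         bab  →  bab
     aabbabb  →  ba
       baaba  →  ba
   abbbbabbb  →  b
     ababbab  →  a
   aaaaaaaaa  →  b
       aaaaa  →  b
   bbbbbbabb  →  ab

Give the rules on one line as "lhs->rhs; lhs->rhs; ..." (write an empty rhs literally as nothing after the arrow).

aa->b; aaa->aa; bb->; bba->ab

  | aaaabbbba => aaabbbba => aabbbba => bbbbba => bbba => ba
  | bab
  | aabbabb => bbbabb => babb => ba
  | baaba => bbba => ba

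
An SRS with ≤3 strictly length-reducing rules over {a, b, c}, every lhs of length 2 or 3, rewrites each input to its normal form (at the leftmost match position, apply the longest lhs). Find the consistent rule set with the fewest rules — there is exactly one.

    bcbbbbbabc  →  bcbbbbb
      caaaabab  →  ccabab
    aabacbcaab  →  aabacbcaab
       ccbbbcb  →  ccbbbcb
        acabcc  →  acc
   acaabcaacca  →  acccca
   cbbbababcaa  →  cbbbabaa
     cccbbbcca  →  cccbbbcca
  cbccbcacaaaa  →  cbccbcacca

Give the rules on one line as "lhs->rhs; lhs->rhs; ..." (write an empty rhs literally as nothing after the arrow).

  | bcbbbbbabc => bcbbbbb
  | caaaabab => ccabab
  | aabacbcaab
  | ccbbbcb

aaa->c; abc->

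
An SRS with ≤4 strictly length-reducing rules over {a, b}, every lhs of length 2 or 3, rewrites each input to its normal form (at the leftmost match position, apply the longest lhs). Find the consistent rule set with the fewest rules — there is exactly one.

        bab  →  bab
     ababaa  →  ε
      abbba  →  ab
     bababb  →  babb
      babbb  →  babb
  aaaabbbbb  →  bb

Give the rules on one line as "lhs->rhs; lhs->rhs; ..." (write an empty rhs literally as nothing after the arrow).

  | bab
  | ababaa => abaa => aa => ε
  | abbba => abba => ab
  | bababb => babb

aa->; aba->a; bba->b; bbb->bb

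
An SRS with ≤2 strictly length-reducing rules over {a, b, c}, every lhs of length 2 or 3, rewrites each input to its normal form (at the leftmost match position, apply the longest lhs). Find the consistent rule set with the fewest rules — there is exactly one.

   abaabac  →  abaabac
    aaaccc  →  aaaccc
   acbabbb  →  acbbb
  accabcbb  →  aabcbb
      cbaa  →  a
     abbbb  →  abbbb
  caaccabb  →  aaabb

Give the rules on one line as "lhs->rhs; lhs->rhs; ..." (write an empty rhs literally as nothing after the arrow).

  | abaabac
  | aaaccc
  | acbabbb => acbbb
  | accabcbb => acabcbb => aabcbb

ca->a; cba->c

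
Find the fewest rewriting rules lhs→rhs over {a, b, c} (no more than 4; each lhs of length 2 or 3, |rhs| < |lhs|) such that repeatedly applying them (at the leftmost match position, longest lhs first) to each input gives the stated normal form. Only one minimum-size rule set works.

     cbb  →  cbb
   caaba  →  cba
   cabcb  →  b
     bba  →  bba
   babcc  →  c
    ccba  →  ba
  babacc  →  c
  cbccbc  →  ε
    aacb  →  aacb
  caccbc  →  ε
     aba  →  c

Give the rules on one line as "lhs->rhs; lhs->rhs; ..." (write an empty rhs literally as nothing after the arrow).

  | cbb
  | caaba => caba => cba
  | cabcb => cbcb => ccb => b
  | bba

ab->c; bc->c; ca->c; cc->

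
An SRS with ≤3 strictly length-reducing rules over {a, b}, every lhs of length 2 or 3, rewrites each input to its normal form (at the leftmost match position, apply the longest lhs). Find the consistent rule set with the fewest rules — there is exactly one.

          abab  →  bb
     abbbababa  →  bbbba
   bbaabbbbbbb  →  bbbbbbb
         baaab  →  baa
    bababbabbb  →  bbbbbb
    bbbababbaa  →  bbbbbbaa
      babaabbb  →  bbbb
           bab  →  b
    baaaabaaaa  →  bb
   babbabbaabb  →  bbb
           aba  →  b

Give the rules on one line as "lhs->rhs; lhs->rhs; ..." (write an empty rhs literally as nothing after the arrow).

  | abab => bb
  | abbbababa => bbababa => bbbba
  | bbaabbbbbbb => bbabbbbbb => bbbbbbb
  | baaab => baa

ab->; aba->b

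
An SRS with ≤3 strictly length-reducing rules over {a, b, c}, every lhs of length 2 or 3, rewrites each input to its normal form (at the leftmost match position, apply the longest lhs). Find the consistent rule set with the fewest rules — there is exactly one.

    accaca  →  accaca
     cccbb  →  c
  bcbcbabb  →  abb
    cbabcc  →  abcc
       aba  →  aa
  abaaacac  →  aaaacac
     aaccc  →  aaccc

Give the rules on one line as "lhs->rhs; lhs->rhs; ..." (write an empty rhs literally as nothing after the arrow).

ba->a; cb->

  | accaca
  | cccbb => ccb => c
  | bcbcbabb => bcbabb => babb => abb
  | cbabcc => abcc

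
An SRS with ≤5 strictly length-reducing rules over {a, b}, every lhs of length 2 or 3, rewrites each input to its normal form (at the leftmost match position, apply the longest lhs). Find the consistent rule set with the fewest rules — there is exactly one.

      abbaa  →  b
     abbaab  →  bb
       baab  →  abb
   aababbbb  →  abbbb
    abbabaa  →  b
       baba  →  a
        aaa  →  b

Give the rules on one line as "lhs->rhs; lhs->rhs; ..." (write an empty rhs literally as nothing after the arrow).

aa->b; ba->b; baa->ab; bba->a

  | abbaa => aaa => ba => b
  | abbaab => aaab => bab => bb
  | baab => abb
  | aababbbb => bbabbbb => abbbb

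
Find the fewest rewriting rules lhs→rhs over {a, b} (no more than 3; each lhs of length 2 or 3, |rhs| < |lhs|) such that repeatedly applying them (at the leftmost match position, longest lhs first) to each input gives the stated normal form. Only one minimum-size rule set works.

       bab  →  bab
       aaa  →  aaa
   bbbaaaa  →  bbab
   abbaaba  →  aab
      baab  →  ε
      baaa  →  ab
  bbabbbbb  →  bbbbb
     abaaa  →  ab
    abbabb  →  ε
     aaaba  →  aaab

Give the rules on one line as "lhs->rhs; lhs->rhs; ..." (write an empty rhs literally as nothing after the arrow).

aba->ab; abb->; baa->ab

  | bab
  | aaa
  | bbbaaaa => bbabaa => bbaba => bbab
  | abbaaba => aaba => aab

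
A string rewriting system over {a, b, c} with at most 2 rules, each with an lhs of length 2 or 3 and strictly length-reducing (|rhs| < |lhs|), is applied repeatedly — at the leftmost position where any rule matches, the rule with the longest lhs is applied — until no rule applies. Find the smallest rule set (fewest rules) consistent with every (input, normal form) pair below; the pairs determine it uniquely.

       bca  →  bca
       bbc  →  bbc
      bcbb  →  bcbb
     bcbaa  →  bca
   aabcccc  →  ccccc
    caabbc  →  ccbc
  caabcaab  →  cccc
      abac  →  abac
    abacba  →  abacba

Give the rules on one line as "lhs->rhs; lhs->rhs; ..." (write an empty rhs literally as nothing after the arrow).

aab->c; baa->a

  | bca
  | bbc
  | bcbb
  | bcbaa => bca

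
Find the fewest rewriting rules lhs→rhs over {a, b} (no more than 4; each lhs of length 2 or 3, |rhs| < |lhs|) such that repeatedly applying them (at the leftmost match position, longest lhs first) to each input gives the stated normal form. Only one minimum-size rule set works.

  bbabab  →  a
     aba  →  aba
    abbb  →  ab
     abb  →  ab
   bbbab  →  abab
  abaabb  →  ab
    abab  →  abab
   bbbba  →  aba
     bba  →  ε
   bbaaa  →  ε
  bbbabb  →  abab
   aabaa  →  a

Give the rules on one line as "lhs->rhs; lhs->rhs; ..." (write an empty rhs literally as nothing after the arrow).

aa->; aab->bb; abb->ab; bb->a

  | bbabab => aabab => bbab => aab => bb => a
  | aba
  | abbb => abb => ab
  | abb => ab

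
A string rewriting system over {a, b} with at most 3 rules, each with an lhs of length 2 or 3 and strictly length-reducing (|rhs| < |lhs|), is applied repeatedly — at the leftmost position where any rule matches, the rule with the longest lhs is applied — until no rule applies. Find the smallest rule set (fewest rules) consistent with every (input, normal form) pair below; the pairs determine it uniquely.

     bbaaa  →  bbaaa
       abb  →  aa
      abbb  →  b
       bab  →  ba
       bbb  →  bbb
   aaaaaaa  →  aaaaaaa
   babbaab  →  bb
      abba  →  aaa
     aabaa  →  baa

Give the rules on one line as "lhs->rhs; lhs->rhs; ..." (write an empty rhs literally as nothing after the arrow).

  | bbaaa
  | abb => aa
  | abbb => aab => b
  | bab => ba

aab->b; ab->a; abb->aa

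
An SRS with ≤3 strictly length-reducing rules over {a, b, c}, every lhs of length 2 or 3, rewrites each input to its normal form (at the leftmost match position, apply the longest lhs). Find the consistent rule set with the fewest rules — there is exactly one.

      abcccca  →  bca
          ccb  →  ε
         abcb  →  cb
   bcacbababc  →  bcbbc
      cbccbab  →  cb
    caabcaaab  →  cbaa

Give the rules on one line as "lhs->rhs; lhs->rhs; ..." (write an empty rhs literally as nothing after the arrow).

  | abcccca => cccca => acca => bca
  | ccb => ab => ε
  | abcb => cb
  | bcacbababc => bcbbababc => bcbbabc => bcbbc

ab->; ac->b; cc->a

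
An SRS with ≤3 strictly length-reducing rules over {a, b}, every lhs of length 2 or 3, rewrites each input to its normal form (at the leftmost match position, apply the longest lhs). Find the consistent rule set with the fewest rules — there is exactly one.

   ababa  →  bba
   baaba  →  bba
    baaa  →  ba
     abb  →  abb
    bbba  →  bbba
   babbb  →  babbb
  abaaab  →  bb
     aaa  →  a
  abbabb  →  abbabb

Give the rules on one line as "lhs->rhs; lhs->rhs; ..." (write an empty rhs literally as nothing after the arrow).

  | ababa => bba
  | baaba => bba
  | baaa => ba
  | abb

aa->; aba->b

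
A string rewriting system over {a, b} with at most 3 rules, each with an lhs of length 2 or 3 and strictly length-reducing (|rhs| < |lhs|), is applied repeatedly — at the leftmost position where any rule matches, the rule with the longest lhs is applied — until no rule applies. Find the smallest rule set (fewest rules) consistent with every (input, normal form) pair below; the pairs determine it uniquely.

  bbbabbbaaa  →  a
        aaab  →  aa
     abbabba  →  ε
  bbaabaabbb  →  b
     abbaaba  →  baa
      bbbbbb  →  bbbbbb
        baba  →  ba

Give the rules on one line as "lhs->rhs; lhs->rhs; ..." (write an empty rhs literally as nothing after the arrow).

  | bbbabbbaaa => bbbbaaa => bbaa => a
  | aaab => aa
  | abbabba => babba => bba => ε
  | bbaabaabbb => abaabbb => aabbb => abb => b

ab->; bba->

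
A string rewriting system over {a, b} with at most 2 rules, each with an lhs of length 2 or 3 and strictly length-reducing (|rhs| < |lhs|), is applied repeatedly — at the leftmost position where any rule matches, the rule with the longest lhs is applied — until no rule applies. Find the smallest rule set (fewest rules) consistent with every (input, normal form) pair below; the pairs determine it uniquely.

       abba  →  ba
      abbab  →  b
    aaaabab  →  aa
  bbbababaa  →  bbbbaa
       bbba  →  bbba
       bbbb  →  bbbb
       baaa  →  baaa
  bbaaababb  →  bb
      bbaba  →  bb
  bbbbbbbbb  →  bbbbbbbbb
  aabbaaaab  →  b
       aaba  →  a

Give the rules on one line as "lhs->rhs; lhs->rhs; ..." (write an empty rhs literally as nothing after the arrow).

  | abba => ba
  | abbab => bab => b
  | aaaabab => aaaabb => aaab => aa
  | bbbababaa => bbbabbaa => bbbbaa

ab->; aba->ab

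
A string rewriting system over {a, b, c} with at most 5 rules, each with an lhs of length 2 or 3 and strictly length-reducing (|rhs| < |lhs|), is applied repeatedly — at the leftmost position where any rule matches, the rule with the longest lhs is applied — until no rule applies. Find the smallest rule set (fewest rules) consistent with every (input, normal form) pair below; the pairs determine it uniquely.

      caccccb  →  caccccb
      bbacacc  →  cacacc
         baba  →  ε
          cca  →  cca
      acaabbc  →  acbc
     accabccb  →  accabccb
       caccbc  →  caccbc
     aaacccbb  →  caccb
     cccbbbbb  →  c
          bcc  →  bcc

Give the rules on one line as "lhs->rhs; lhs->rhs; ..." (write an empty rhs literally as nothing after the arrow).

  | caccccb
  | bbacacc => cacacc
  | baba => ba => ε
  | cca

aa->c; ba->; bb->c; cbb->b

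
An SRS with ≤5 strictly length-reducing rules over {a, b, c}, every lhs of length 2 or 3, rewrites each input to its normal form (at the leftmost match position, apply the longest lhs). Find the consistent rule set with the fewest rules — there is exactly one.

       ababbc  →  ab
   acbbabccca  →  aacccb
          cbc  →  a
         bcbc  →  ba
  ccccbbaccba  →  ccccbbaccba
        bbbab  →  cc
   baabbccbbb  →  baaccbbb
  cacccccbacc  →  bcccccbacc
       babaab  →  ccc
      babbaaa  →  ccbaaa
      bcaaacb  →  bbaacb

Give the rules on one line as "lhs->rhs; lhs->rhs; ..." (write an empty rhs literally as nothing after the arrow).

bab->cc; bbc->c; ca->b; cbc->a

  | ababbc => accbc => aca => ab
  | acbbabccca => acbccccca => aacccca => aacccb
  | cbc => a
  | bcbc => ba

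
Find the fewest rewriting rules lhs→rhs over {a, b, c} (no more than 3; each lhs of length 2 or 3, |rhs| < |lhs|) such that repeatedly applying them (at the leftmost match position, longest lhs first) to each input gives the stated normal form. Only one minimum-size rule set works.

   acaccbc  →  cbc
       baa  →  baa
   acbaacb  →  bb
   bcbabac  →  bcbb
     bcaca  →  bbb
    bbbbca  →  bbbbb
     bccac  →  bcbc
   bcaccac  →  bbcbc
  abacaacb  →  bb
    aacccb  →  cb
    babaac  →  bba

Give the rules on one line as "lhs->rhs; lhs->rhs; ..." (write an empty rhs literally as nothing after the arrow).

ab->b; ac->; ca->b

  | acaccbc => accbc => cbc
  | baa
  | acbaacb => baacb => bab => bb
  | bcbabac => bcbbac => bcbb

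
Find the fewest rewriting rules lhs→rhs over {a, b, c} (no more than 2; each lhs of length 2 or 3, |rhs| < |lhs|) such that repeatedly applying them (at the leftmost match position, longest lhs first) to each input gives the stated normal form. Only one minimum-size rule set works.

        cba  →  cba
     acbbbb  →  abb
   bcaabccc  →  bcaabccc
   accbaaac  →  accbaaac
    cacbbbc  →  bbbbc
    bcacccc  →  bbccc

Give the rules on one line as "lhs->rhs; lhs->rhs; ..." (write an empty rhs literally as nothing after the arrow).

  | cba
  | acbbbb => abb
  | bcaabccc
  | accbaaac

cac->b; cbb->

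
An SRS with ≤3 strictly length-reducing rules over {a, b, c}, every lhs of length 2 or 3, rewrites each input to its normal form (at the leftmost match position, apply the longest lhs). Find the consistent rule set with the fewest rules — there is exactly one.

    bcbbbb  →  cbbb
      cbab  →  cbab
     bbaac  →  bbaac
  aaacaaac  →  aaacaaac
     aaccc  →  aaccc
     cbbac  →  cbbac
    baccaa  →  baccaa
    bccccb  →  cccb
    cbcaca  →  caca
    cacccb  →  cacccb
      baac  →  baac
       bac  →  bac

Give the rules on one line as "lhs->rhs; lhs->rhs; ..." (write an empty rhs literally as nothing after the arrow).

bc->; bcb->c

  | bcbbbb => cbbb
  | cbab
  | bbaac
  | aaacaaac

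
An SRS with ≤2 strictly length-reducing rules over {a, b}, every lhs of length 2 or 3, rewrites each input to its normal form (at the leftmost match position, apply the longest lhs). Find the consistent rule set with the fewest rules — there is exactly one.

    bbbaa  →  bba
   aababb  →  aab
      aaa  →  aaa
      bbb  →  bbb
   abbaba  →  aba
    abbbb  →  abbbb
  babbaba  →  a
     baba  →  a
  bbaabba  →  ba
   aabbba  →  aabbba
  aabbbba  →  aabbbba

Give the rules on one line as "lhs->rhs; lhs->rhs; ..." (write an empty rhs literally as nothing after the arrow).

baa->a; bab->

  | bbbaa => bba
  | aababb => aab
  | aaa
  | bbb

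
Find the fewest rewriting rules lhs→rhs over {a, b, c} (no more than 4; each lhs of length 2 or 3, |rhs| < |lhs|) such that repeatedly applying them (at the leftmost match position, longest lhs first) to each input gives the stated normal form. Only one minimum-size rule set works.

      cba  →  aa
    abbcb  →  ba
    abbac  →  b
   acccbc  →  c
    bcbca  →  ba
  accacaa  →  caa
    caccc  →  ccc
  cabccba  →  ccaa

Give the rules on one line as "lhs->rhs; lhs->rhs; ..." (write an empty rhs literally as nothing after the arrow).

  | cba => aa
  | abbcb => bcb => ba
  | abbac => bac => b
  | acccbc => ccbc => cac => c

ab->; ac->; cb->a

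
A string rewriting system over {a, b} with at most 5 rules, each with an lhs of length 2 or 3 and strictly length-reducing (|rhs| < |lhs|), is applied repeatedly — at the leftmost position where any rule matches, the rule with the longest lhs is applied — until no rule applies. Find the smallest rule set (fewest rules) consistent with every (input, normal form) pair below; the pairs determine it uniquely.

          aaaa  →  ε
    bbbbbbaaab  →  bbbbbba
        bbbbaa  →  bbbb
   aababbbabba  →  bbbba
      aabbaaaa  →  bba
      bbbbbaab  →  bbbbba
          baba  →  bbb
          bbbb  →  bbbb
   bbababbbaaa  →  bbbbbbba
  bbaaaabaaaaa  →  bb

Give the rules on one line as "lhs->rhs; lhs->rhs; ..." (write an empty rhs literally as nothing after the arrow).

  | aaaa => aa => ε
  | bbbbbbaaab => bbbbbbab => bbbbbba
  | bbbbaa => bbbb
  | aababbbabba => aabbbabba => abbabba => ababba => bbbba

aa->; aab->a; ab->a; aba->bb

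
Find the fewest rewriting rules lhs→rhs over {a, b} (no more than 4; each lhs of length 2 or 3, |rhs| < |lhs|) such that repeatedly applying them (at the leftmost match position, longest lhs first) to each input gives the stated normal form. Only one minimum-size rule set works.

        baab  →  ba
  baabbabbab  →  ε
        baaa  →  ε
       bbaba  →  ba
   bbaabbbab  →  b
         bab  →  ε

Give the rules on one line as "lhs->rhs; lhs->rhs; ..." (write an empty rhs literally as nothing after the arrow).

aaa->ab; ab->; bab->

  | baab => ba
  | baabbabbab => bababbab => abbab => bab => ε
  | baaa => bab => ε
  | bbaba => ba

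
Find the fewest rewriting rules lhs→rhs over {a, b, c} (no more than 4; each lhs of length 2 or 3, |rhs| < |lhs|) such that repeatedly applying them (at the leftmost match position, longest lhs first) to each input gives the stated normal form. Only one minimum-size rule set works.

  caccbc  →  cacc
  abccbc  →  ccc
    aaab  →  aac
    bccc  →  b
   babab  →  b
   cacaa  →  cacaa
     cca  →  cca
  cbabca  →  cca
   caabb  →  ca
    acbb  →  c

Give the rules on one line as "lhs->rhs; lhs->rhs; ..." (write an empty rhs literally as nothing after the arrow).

  | caccbc => cacc
  | abccbc => cccbc => ccc
  | aaab => aac
  | bccc => bcc => bc => b

ab->c; bc->b; cb->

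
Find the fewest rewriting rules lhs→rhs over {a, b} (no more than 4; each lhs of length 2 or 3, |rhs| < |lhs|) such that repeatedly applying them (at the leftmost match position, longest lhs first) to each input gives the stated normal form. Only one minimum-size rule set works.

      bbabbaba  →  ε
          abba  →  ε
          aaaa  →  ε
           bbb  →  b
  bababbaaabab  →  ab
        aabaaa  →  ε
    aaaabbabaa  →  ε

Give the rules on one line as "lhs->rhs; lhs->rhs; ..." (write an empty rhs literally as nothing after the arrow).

aa->; ba->; bb->

  | bbabbaba => abbaba => aaba => ba => ε
  | abba => aa => ε
  | aaaa => aa => ε
  | bbb => b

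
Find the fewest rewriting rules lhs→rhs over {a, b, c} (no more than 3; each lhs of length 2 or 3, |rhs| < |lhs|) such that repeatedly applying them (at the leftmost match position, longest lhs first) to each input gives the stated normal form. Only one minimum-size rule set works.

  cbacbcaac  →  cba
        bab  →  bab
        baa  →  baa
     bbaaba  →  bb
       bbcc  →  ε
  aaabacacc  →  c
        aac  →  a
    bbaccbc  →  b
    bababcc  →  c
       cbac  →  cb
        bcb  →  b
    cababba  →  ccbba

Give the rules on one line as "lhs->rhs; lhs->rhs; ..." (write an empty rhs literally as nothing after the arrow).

  | cbacbcaac => cbbcaac => cbaac => cba
  | bab
  | baa
  | bbaaba => bbac => bb

aba->c; ac->; bc->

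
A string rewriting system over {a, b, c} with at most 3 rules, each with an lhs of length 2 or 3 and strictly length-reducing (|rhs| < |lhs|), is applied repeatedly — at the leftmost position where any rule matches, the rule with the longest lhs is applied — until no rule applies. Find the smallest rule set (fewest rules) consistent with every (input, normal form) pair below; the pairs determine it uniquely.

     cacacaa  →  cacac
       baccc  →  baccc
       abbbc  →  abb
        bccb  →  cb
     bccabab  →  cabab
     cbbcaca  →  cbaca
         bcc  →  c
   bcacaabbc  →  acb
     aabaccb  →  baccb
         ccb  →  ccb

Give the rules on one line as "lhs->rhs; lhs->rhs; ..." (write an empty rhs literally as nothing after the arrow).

aa->; bc->

  | cacacaa => cacac
  | baccc
  | abbbc => abb
  | bccb => cb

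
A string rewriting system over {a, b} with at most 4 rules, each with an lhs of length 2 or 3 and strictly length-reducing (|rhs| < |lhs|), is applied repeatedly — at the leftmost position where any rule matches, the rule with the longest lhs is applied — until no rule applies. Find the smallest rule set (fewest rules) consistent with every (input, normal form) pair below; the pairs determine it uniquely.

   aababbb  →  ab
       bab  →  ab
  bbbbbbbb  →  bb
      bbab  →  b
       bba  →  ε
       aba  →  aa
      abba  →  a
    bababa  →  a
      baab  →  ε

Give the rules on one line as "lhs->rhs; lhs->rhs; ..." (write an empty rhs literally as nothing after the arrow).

  | aababbb => abbb => ab
  | bab => ab
  | bbbbbbbb => bbbbbb => bbbb => bb
  | bbab => b

aab->; ba->a; bba->; bbb->b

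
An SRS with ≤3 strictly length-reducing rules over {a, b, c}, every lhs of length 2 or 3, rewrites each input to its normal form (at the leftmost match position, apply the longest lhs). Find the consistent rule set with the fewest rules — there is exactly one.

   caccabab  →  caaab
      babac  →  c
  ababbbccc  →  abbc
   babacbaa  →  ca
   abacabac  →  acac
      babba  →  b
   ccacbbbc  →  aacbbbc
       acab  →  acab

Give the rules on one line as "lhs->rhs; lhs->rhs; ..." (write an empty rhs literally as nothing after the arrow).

  | caccabab => caaabab => caaab
  | babac => bac => c
  | ababbbccc => abbbccc => abbbac => abbc
  | babacbaa => bacbaa => cbaa => ca

ba->; cc->a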